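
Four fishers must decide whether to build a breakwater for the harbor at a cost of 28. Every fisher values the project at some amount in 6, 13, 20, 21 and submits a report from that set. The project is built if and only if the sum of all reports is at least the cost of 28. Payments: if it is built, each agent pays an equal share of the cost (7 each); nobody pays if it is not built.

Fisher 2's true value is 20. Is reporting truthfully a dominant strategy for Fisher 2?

Yes

Check each profile of the others' reports and compare truth against every alternative report.
Others report (6, 6, 6): truth gives 13, best alternative gives 13.
Others report (6, 6, 13): truth gives 13, best alternative gives 13.
Others report (6, 6, 20): truth gives 13, best alternative gives 13.
Others report (6, 6, 21): truth gives 13, best alternative gives 13.
Others report (6, 13, 6): truth gives 13, best alternative gives 13.
Others report (6, 13, 13): truth gives 13, best alternative gives 13.
(Remaining 58 profiles checked similarly; truth is weakly best in each.)
In every case the truthful report is at least as good as any alternative, so it is a dominant strategy.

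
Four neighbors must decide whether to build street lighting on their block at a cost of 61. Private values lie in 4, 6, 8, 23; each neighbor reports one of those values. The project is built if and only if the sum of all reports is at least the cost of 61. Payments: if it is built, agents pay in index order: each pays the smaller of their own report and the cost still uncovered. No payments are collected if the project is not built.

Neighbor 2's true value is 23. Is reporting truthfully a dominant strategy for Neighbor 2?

Consider the case where Neighbor 1 reports 8, Neighbor 3 reports 23 and Neighbor 4 reports 23.
Truthful report 23: project built, pays 23, utility 23 - 23 = 0.
Report 8 instead: project built, pays 8, utility 23 - 8 = 15.
Since 15 > 0, reporting 8 is strictly better here, so truthful reporting is not dominant.

No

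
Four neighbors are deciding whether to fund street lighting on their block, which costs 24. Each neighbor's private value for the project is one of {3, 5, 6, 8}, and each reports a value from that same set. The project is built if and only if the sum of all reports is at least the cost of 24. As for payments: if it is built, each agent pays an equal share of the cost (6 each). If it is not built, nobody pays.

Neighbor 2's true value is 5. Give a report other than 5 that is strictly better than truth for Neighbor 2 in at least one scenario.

Suppose Neighbor 1 reports 3, Neighbor 3 reports 8 and Neighbor 4 reports 8.
Report 5: project built, pays 6, utility 5 - 6 = -1.
Report 3: project not built, utility 0.
So reporting 3 beats truth here (0 > -1).

3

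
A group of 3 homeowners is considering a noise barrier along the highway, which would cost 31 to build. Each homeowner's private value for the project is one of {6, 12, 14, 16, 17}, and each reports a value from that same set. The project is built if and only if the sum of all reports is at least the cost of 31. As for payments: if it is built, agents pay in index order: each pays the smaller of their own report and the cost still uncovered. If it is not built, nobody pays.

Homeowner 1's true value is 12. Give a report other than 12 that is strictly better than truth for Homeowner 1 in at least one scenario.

Suppose Homeowner 2 reports 12 and Homeowner 3 reports 14.
Report 12: project built, pays 12, utility 12 - 12 = 0.
Report 6: project built, pays 6, utility 12 - 6 = 6.
So reporting 6 beats truth here (6 > 0).

6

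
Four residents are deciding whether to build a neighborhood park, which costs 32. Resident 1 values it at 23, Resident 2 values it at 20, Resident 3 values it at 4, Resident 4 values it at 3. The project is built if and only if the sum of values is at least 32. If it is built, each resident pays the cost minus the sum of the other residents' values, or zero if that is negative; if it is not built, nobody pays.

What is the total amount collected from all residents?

Total value 50 ≥ cost 32, so it is built.
Resident 1: others sum to 27; max(0, 32 - 27) = 5.
Resident 2: others sum to 30; max(0, 32 - 30) = 2.
Resident 3: others sum to 46; max(0, 32 - 46) = 0.
Resident 4: others sum to 47; max(0, 32 - 47) = 0.
Total collected = 5 + 2 + 0 + 0 = 7.

7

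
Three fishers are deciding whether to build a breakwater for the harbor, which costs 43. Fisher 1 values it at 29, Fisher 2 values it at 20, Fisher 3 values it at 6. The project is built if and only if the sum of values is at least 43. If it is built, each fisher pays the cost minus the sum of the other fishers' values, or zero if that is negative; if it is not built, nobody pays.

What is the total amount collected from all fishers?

Total value 55 ≥ cost 43, so it is built.
Fisher 1: others sum to 26; max(0, 43 - 26) = 17.
Fisher 2: others sum to 35; max(0, 43 - 35) = 8.
Fisher 3: others sum to 49; max(0, 43 - 49) = 0.
Total collected = 17 + 8 + 0 = 25.

25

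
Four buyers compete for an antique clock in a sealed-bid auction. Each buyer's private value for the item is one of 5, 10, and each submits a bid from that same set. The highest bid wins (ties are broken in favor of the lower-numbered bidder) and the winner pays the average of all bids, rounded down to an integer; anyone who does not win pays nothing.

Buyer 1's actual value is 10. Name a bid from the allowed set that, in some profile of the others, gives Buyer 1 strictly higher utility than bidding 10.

Suppose Buyer 2 bids 5, Buyer 3 bids 5 and Buyer 4 bids 5.
Bid 10: wins, pays 6, utility 10 - 6 = 4.
Bid 5: wins, pays 5, utility 10 - 5 = 5.
So bidding 5 beats truth here (5 > 4).

5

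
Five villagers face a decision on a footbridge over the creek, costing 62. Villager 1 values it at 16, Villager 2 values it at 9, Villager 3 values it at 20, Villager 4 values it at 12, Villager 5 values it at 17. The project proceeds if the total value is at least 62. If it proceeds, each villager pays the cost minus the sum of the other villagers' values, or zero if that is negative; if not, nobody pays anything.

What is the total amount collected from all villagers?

17

Total value 74 ≥ cost 62, so it is built.
Villager 1: others sum to 58; max(0, 62 - 58) = 4.
Villager 2: others sum to 65; max(0, 62 - 65) = 0.
Villager 3: others sum to 54; max(0, 62 - 54) = 8.
Villager 4: others sum to 62; max(0, 62 - 62) = 0.
Villager 5: others sum to 57; max(0, 62 - 57) = 5.
Total collected = 4 + 0 + 8 + 0 + 5 = 17.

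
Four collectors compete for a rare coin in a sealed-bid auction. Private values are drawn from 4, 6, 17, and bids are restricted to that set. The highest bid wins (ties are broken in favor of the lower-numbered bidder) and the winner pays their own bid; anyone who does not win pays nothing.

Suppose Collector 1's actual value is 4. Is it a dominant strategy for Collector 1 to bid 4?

Check each profile of the others' bids and compare truth against every alternative bid.
Others bid (4, 4, 4): truth gives 0, best alternative gives -2.
Others bid (4, 4, 6): truth gives 0, best alternative gives -2.
Others bid (4, 6, 4): truth gives 0, best alternative gives -2.
Others bid (4, 6, 6): truth gives 0, best alternative gives -2.
Others bid (6, 4, 4): truth gives 0, best alternative gives -2.
Others bid (6, 4, 6): truth gives 0, best alternative gives -2.
(Remaining 21 profiles checked similarly; truth is weakly best in each.)
In every case the truthful bid is at least as good as any alternative, so it is a dominant strategy.

Yes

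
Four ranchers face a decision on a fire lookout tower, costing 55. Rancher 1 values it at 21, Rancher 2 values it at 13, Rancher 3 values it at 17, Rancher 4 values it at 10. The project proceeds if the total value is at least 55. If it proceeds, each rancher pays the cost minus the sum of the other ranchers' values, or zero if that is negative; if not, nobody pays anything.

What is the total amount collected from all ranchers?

Total value 61 ≥ cost 55, so it is built.
Rancher 1: others sum to 40; max(0, 55 - 40) = 15.
Rancher 2: others sum to 48; max(0, 55 - 48) = 7.
Rancher 3: others sum to 44; max(0, 55 - 44) = 11.
Rancher 4: others sum to 51; max(0, 55 - 51) = 4.
Total collected = 15 + 7 + 11 + 4 = 37.

37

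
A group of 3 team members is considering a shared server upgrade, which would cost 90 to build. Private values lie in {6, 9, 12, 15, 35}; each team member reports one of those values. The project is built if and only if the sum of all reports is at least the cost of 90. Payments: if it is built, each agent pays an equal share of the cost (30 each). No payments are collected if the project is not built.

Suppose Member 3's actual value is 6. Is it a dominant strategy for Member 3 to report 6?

Yes

Check each profile of the others' reports and compare truth against every alternative report.
Others report (6, 6): truth gives 0, best alternative gives 0.
Others report (6, 9): truth gives 0, best alternative gives 0.
Others report (6, 12): truth gives 0, best alternative gives 0.
Others report (6, 15): truth gives 0, best alternative gives 0.
Others report (6, 35): truth gives 0, best alternative gives 0.
Others report (9, 6): truth gives 0, best alternative gives 0.
(Remaining 19 profiles checked similarly; truth is weakly best in each.)
In every case the truthful report is at least as good as any alternative, so it is a dominant strategy.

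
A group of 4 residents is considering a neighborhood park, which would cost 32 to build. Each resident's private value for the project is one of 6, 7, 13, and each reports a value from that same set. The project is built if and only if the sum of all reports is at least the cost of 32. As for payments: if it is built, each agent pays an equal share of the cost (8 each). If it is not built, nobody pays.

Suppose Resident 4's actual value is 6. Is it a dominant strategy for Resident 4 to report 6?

Check each profile of the others' reports and compare truth against every alternative report.
Others report (6, 6, 13): truth gives 0, best alternative gives -2.
Others report (6, 13, 6): truth gives 0, best alternative gives -2.
Others report (13, 6, 6): truth gives 0, best alternative gives -2.
Others report (6, 7, 13): truth gives -2, best alternative gives -2.
Others report (6, 13, 7): truth gives -2, best alternative gives -2.
Others report (6, 13, 13): truth gives -2, best alternative gives -2.
(Remaining 21 profiles checked similarly; truth is weakly best in each.)
In every case the truthful report is at least as good as any alternative, so it is a dominant strategy.

Yes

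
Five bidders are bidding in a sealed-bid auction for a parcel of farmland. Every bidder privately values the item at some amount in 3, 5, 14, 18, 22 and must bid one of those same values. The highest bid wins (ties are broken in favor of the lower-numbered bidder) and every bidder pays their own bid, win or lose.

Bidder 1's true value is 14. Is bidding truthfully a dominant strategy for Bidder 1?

Consider the case where Bidder 2 bids 3, Bidder 3 bids 3, Bidder 4 bids 3 and Bidder 5 bids 3.
Truthful bid 14: wins, pays 14, utility 14 - 14 = 0.
Bid 3 instead: wins, pays 3, utility 14 - 3 = 11.
Since 11 > 0, bidding 3 is strictly better here, so truthful bidding is not dominant.

No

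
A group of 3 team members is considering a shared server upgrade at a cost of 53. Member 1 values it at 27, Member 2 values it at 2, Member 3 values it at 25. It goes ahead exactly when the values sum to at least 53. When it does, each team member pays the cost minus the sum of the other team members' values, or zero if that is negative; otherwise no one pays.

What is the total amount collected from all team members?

51

Total value 54 ≥ cost 53, so it is built.
Member 1: others sum to 27; max(0, 53 - 27) = 26.
Member 2: others sum to 52; max(0, 53 - 52) = 1.
Member 3: others sum to 29; max(0, 53 - 29) = 24.
Total collected = 26 + 1 + 24 = 51.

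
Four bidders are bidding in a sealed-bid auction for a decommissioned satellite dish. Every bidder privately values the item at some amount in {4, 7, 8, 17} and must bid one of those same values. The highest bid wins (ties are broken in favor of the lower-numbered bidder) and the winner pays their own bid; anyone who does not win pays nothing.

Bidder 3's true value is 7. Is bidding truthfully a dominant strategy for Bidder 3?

Yes

Check each profile of the others' bids and compare truth against every alternative bid.
Others bid (4, 4, 4): truth gives 0, best alternative gives 0.
Others bid (4, 4, 7): truth gives 0, best alternative gives 0.
Others bid (4, 4, 8): truth gives 0, best alternative gives 0.
Others bid (4, 4, 17): truth gives 0, best alternative gives 0.
Others bid (4, 7, 4): truth gives 0, best alternative gives 0.
Others bid (4, 7, 7): truth gives 0, best alternative gives 0.
(Remaining 58 profiles checked similarly; truth is weakly best in each.)
In every case the truthful bid is at least as good as any alternative, so it is a dominant strategy.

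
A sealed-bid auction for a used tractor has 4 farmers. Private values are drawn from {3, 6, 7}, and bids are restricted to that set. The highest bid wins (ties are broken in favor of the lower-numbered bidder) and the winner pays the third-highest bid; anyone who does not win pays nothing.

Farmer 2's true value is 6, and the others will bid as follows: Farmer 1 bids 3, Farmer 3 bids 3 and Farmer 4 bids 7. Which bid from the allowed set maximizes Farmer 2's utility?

Bid 3: loses, pays 0, utility 0.
Bid 6: loses, pays 0, utility 0.
Bid 7: wins, pays 3, utility 6 - 3 = 3.
The best choice is 7 with utility 3.

7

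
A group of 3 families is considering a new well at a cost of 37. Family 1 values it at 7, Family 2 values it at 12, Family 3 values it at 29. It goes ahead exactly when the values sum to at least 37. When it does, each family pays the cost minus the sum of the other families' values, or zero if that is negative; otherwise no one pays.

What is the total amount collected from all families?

19

Total value 48 ≥ cost 37, so it is built.
Family 1: others sum to 41; max(0, 37 - 41) = 0.
Family 2: others sum to 36; max(0, 37 - 36) = 1.
Family 3: others sum to 19; max(0, 37 - 19) = 18.
Total collected = 0 + 1 + 18 = 19.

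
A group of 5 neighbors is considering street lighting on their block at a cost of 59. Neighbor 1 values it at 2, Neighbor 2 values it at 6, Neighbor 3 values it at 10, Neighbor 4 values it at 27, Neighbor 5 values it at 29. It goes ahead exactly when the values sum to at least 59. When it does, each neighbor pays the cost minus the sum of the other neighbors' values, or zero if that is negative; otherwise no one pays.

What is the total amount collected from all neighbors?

26

Total value 74 ≥ cost 59, so it is built.
Neighbor 1: others sum to 72; max(0, 59 - 72) = 0.
Neighbor 2: others sum to 68; max(0, 59 - 68) = 0.
Neighbor 3: others sum to 64; max(0, 59 - 64) = 0.
Neighbor 4: others sum to 47; max(0, 59 - 47) = 12.
Neighbor 5: others sum to 45; max(0, 59 - 45) = 14.
Total collected = 0 + 0 + 0 + 12 + 14 = 26.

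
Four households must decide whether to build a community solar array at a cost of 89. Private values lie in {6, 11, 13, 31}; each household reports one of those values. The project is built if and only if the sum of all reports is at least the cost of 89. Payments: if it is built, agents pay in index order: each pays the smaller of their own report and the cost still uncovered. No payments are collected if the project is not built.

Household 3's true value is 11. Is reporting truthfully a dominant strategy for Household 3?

Consider the case where Household 1 reports 31, Household 2 reports 31 and Household 4 reports 31.
Truthful report 11: project built, pays 11, utility 11 - 11 = 0.
Report 6 instead: project built, pays 6, utility 11 - 6 = 5.
Since 5 > 0, reporting 6 is strictly better here, so truthful reporting is not dominant.

No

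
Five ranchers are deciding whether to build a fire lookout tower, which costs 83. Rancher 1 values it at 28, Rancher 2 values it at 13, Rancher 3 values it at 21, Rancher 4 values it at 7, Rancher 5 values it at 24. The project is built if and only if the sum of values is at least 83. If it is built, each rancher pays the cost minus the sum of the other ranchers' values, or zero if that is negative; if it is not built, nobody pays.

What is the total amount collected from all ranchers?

46

Total value 93 ≥ cost 83, so it is built.
Rancher 1: others sum to 65; max(0, 83 - 65) = 18.
Rancher 2: others sum to 80; max(0, 83 - 80) = 3.
Rancher 3: others sum to 72; max(0, 83 - 72) = 11.
Rancher 4: others sum to 86; max(0, 83 - 86) = 0.
Rancher 5: others sum to 69; max(0, 83 - 69) = 14.
Total collected = 18 + 3 + 11 + 0 + 14 = 46.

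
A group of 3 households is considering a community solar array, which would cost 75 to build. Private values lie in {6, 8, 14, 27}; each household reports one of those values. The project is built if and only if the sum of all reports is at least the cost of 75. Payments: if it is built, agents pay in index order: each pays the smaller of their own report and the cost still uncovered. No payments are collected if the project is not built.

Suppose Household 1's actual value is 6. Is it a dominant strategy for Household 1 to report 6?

Yes

Check each profile of the others' reports and compare truth against every alternative report.
Others report (6, 6): truth gives 0, best alternative gives 0.
Others report (6, 8): truth gives 0, best alternative gives 0.
Others report (6, 14): truth gives 0, best alternative gives 0.
Others report (6, 27): truth gives 0, best alternative gives 0.
Others report (8, 6): truth gives 0, best alternative gives 0.
Others report (8, 8): truth gives 0, best alternative gives 0.
(Remaining 10 profiles checked similarly; truth is weakly best in each.)
In every case the truthful report is at least as good as any alternative, so it is a dominant strategy.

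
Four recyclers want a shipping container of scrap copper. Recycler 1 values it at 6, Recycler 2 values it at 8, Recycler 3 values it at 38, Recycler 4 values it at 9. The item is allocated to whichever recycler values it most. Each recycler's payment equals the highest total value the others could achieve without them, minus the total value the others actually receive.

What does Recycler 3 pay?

Recycler 3 has the highest value and receives the item.
Without Recycler 3, the item would go to the next-highest value, 9, so the others could achieve 9.
With Recycler 3 present and winning, the others receive nothing, so their total is 0.
Payment = 9 - 0 = 9.

9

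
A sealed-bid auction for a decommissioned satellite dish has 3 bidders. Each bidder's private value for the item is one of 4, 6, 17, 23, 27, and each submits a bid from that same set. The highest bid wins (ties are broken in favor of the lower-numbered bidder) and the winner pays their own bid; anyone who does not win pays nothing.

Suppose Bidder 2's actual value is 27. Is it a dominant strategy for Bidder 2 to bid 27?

No

Consider the case where Bidder 1 bids 4 and Bidder 3 bids 4.
Truthful bid 27: wins, pays 27, utility 27 - 27 = 0.
Bid 6 instead: wins, pays 6, utility 27 - 6 = 21.
Since 21 > 0, bidding 6 is strictly better here, so truthful bidding is not dominant.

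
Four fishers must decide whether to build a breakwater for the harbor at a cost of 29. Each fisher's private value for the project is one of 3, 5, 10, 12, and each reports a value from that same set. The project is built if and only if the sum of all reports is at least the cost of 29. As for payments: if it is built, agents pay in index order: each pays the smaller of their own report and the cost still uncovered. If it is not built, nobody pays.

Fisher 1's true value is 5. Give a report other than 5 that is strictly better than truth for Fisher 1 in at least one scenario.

3

Suppose Fisher 2 reports 3, Fisher 3 reports 12 and Fisher 4 reports 12.
Report 5: project built, pays 5, utility 5 - 5 = 0.
Report 3: project built, pays 3, utility 5 - 3 = 2.
So reporting 3 beats truth here (2 > 0).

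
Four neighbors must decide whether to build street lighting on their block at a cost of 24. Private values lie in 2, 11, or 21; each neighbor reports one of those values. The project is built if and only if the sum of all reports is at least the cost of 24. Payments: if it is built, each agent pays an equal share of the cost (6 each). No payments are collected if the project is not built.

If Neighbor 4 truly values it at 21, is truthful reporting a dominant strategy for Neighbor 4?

Check each profile of the others' reports and compare truth against every alternative report.
Others report (2, 2, 2): truth gives 15, best alternative gives 0.
Others report (2, 2, 11): truth gives 15, best alternative gives 15.
Others report (2, 2, 21): truth gives 15, best alternative gives 15.
Others report (2, 11, 2): truth gives 15, best alternative gives 15.
Others report (2, 11, 11): truth gives 15, best alternative gives 15.
Others report (2, 11, 21): truth gives 15, best alternative gives 15.
(Remaining 21 profiles checked similarly; truth is weakly best in each.)
In every case the truthful report is at least as good as any alternative, so it is a dominant strategy.

Yes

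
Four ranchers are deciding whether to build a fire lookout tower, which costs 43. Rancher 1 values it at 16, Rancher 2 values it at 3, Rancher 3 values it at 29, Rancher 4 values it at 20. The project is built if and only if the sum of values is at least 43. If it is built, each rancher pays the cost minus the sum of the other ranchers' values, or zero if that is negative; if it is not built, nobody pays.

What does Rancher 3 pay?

4

Total value 68 ≥ cost 43, so the project is built.
The other ranchers' values sum to 39.
Cost minus that sum is 43 - 39 = 4.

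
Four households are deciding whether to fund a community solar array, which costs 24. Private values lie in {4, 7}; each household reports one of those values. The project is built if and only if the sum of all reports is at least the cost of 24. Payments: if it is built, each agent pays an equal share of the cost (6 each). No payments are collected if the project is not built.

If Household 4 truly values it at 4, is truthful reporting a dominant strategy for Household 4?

Yes

Check each profile of the others' reports and compare truth against every alternative report.
Others report (4, 7, 7): truth gives 0, best alternative gives -2.
Others report (7, 4, 7): truth gives 0, best alternative gives -2.
Others report (7, 7, 4): truth gives 0, best alternative gives -2.
Others report (7, 7, 7): truth gives -2, best alternative gives -2.
Others report (4, 4, 4): truth gives 0, best alternative gives 0.
Others report (4, 4, 7): truth gives 0, best alternative gives 0.
(Remaining 2 profiles checked similarly; truth is weakly best in each.)
In every case the truthful report is at least as good as any alternative, so it is a dominant strategy.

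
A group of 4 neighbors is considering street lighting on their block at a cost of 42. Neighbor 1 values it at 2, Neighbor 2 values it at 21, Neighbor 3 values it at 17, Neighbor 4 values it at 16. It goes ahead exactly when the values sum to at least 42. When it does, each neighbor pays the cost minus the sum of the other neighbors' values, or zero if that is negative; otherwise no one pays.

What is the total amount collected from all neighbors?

12

Total value 56 ≥ cost 42, so it is built.
Neighbor 1: others sum to 54; max(0, 42 - 54) = 0.
Neighbor 2: others sum to 35; max(0, 42 - 35) = 7.
Neighbor 3: others sum to 39; max(0, 42 - 39) = 3.
Neighbor 4: others sum to 40; max(0, 42 - 40) = 2.
Total collected = 0 + 7 + 3 + 2 = 12.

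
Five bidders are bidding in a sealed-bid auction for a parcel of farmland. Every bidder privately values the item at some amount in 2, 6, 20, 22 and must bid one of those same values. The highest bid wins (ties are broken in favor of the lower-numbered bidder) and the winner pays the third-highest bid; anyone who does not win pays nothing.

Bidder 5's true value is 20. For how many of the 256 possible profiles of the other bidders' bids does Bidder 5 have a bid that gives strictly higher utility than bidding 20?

Others bid (2, 2, 2, 20): truth gives 0; bid 22 gives 18 > 0. Violating.
Others bid (2, 2, 6, 20): truth gives 0; bid 22 gives 14 > 0. Violating.
Others bid (2, 2, 20, 2): truth gives 0; bid 22 gives 18 > 0. Violating.
Others bid (2, 2, 20, 6): truth gives 0; bid 22 gives 14 > 0. Violating.
Others bid (2, 2, 2, 2): truth gives 18; no alternative beats it.
Others bid (2, 2, 2, 6): truth gives 18; no alternative beats it.
(Checking all 256 profiles: 32 have a profitable deviation, 224 do not.)

32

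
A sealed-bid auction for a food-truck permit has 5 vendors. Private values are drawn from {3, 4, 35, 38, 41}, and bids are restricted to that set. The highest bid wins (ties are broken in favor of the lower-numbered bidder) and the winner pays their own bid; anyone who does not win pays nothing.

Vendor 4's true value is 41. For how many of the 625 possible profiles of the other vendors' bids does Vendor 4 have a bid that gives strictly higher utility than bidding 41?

108

Others bid (3, 3, 3, 3): truth gives 0; bid 4 gives 37 > 0. Violating.
Others bid (3, 3, 3, 4): truth gives 0; bid 4 gives 37 > 0. Violating.
Others bid (3, 3, 3, 35): truth gives 0; bid 35 gives 6 > 0. Violating.
Others bid (3, 3, 3, 38): truth gives 0; bid 38 gives 3 > 0. Violating.
Others bid (3, 3, 3, 41): truth gives 0; no alternative beats it.
Others bid (3, 3, 4, 41): truth gives 0; no alternative beats it.
(Checking all 625 profiles: 108 have a profitable deviation, 517 do not.)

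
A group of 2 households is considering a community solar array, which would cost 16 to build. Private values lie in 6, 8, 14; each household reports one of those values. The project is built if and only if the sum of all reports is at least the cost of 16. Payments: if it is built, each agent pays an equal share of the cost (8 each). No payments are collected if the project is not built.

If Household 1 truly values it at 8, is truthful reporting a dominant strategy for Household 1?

Check each profile of the others' reports and compare truth against every alternative report.
Others report (6): truth gives 0, best alternative gives 0.
Others report (8): truth gives 0, best alternative gives 0.
Others report (14): truth gives 0, best alternative gives 0.
In every case the truthful report is at least as good as any alternative, so it is a dominant strategy.

Yes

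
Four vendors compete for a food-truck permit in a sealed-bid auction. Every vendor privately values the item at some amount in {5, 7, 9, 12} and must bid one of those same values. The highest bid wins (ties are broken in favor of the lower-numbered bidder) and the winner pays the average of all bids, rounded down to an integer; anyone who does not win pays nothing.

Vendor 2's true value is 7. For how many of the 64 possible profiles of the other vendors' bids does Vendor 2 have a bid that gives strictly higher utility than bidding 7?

Others bid (7, 5, 5): truth gives 0; bid 9 gives 1 > 0. Violating.
Others bid (5, 5, 5): truth gives 2; no alternative beats it.
Others bid (5, 5, 7): truth gives 1; no alternative beats it.
(Checking all 64 profiles: 1 has a profitable deviation, 63 do not.)

1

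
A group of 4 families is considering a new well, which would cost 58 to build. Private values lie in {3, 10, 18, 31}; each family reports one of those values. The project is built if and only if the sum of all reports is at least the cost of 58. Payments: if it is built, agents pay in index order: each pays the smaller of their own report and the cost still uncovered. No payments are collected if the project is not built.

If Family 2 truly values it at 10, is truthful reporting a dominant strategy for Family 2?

No

Consider the case where Family 1 reports 3, Family 3 reports 31 and Family 4 reports 31.
Truthful report 10: project built, pays 10, utility 10 - 10 = 0.
Report 3 instead: project built, pays 3, utility 10 - 3 = 7.
Since 7 > 0, reporting 3 is strictly better here, so truthful reporting is not dominant.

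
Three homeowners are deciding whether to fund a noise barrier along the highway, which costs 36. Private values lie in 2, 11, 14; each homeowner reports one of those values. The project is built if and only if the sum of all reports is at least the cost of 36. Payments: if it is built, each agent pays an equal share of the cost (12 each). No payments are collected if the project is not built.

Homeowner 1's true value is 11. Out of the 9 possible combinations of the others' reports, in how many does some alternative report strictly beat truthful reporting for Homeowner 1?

3

Others report (11, 14): truth gives -1; report 2 gives 0 > -1. Violating.
Others report (14, 11): truth gives -1; report 2 gives 0 > -1. Violating.
Others report (14, 14): truth gives -1; report 2 gives 0 > -1. Violating.
Others report (2, 2): truth gives 0; no alternative beats it.
Others report (2, 11): truth gives 0; no alternative beats it.
(Checking all 9 profiles: 3 have a profitable deviation, 6 do not.)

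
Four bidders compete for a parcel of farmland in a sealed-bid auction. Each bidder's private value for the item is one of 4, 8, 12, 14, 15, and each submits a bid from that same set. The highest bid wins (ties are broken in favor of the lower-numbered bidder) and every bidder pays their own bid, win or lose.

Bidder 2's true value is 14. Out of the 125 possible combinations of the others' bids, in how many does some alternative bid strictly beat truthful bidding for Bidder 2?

95

Others bid (4, 4, 4): truth gives 0; bid 8 gives 6 > 0. Violating.
Others bid (4, 4, 8): truth gives 0; bid 8 gives 6 > 0. Violating.
Others bid (4, 4, 12): truth gives 0; bid 12 gives 2 > 0. Violating.
Others bid (4, 4, 15): truth gives -14; bid 15 gives -1 > -14. Violating.
Others bid (4, 4, 14): truth gives 0; no alternative beats it.
Others bid (4, 8, 14): truth gives 0; no alternative beats it.
(Checking all 125 profiles: 95 have a profitable deviation, 30 do not.)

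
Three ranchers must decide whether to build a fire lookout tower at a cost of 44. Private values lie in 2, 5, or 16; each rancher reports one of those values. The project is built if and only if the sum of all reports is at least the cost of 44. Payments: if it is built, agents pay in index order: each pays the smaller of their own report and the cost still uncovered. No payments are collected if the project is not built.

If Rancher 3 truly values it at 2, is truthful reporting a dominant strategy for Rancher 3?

Yes

Check each profile of the others' reports and compare truth against every alternative report.
Others report (2, 2): truth gives 0, best alternative gives 0.
Others report (2, 5): truth gives 0, best alternative gives 0.
Others report (2, 16): truth gives 0, best alternative gives 0.
Others report (5, 2): truth gives 0, best alternative gives 0.
Others report (5, 5): truth gives 0, best alternative gives 0.
Others report (5, 16): truth gives 0, best alternative gives 0.
(Remaining 3 profiles checked similarly; truth is weakly best in each.)
In every case the truthful report is at least as good as any alternative, so it is a dominant strategy.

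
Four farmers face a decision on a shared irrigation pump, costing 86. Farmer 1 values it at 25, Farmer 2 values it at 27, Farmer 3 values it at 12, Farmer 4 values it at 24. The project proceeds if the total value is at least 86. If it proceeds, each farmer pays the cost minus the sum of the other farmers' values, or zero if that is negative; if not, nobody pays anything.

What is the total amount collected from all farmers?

80

Total value 88 ≥ cost 86, so it is built.
Farmer 1: others sum to 63; max(0, 86 - 63) = 23.
Farmer 2: others sum to 61; max(0, 86 - 61) = 25.
Farmer 3: others sum to 76; max(0, 86 - 76) = 10.
Farmer 4: others sum to 64; max(0, 86 - 64) = 22.
Total collected = 23 + 25 + 10 + 22 = 80.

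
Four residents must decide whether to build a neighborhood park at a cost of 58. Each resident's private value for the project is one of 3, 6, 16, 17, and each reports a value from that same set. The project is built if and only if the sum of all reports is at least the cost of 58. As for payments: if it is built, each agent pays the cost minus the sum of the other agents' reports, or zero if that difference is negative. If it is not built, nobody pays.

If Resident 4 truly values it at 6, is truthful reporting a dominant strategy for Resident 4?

Yes

Check each profile of the others' reports and compare truth against every alternative report.
Others report (3, 3, 3): truth gives 0, best alternative gives 0.
Others report (3, 3, 6): truth gives 0, best alternative gives 0.
Others report (3, 3, 16): truth gives 0, best alternative gives 0.
Others report (3, 3, 17): truth gives 0, best alternative gives 0.
Others report (3, 6, 3): truth gives 0, best alternative gives 0.
Others report (3, 6, 6): truth gives 0, best alternative gives 0.
(Remaining 58 profiles checked similarly; truth is weakly best in each.)
In every case the truthful report is at least as good as any alternative, so it is a dominant strategy.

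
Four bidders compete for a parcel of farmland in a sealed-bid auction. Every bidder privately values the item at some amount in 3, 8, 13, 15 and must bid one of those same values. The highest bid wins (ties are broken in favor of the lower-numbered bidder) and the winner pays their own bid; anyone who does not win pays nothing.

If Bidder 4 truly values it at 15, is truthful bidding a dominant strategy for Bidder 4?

No

Consider the case where Bidder 1 bids 3, Bidder 2 bids 3 and Bidder 3 bids 3.
Truthful bid 15: wins, pays 15, utility 15 - 15 = 0.
Bid 8 instead: wins, pays 8, utility 15 - 8 = 7.
Since 7 > 0, bidding 8 is strictly better here, so truthful bidding is not dominant.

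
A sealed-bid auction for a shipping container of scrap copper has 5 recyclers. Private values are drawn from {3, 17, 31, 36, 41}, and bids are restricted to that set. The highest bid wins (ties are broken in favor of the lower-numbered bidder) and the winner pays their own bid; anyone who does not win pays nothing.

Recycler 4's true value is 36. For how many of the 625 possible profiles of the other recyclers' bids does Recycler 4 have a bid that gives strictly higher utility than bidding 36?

24

Others bid (3, 3, 3, 3): truth gives 0; bid 17 gives 19 > 0. Violating.
Others bid (3, 3, 3, 17): truth gives 0; bid 17 gives 19 > 0. Violating.
Others bid (3, 3, 3, 31): truth gives 0; bid 31 gives 5 > 0. Violating.
Others bid (3, 3, 17, 3): truth gives 0; bid 31 gives 5 > 0. Violating.
Others bid (3, 3, 3, 36): truth gives 0; no alternative beats it.
Others bid (3, 3, 3, 41): truth gives 0; no alternative beats it.
(Checking all 625 profiles: 24 have a profitable deviation, 601 do not.)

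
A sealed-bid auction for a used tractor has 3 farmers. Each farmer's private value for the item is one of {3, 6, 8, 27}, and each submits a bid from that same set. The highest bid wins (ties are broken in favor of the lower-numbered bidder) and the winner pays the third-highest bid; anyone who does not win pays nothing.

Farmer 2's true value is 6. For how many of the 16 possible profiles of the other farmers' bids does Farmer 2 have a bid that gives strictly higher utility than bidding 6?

Others bid (3, 8): truth gives 0; bid 8 gives 3 > 0. Violating.
Others bid (3, 27): truth gives 0; bid 27 gives 3 > 0. Violating.
Others bid (6, 3): truth gives 0; bid 8 gives 3 > 0. Violating.
Others bid (8, 3): truth gives 0; bid 27 gives 3 > 0. Violating.
Others bid (3, 3): truth gives 3; no alternative beats it.
Others bid (3, 6): truth gives 3; no alternative beats it.
(Checking all 16 profiles: 4 have a profitable deviation, 12 do not.)

4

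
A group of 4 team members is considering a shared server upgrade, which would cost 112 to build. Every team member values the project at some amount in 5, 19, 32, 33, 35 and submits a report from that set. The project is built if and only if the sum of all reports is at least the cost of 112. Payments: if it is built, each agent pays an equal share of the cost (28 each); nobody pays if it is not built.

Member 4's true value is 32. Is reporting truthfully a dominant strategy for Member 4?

Check each profile of the others' reports and compare truth against every alternative report.
Others report (19, 32, 32): truth gives 4, best alternative gives 4.
Others report (19, 32, 33): truth gives 4, best alternative gives 4.
Others report (19, 32, 35): truth gives 4, best alternative gives 4.
Others report (19, 33, 32): truth gives 4, best alternative gives 4.
Others report (19, 33, 33): truth gives 4, best alternative gives 4.
Others report (19, 33, 35): truth gives 4, best alternative gives 4.
(Remaining 119 profiles checked similarly; truth is weakly best in each.)
In every case the truthful report is at least as good as any alternative, so it is a dominant strategy.

Yes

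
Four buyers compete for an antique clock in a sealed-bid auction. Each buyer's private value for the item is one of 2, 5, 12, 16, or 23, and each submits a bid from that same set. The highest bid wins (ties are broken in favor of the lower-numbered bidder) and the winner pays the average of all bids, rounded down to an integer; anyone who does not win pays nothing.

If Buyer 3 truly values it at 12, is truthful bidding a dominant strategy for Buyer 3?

Consider the case where Buyer 1 bids 2, Buyer 2 bids 2 and Buyer 4 bids 2.
Truthful bid 12: wins, pays 4, utility 12 - 4 = 8.
Bid 5 instead: wins, pays 2, utility 12 - 2 = 10.
Since 10 > 8, bidding 5 is strictly better here, so truthful bidding is not dominant.

No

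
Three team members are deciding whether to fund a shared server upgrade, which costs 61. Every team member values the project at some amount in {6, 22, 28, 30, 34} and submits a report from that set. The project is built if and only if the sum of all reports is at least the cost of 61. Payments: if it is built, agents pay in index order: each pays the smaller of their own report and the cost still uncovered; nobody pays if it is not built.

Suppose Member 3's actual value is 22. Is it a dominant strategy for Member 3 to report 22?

Check each profile of the others' reports and compare truth against every alternative report.
Others report (28, 34): truth gives 22, best alternative gives 22.
Others report (30, 34): truth gives 22, best alternative gives 22.
Others report (34, 28): truth gives 22, best alternative gives 22.
Others report (34, 30): truth gives 22, best alternative gives 22.
Others report (34, 34): truth gives 22, best alternative gives 22.
Others report (30, 30): truth gives 21, best alternative gives 21.
(Remaining 19 profiles checked similarly; truth is weakly best in each.)
In every case the truthful report is at least as good as any alternative, so it is a dominant strategy.

Yes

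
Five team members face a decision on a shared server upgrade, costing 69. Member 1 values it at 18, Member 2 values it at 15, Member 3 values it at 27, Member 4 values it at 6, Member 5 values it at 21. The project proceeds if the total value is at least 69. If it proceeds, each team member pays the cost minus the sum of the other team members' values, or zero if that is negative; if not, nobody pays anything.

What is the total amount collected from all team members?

Total value 87 ≥ cost 69, so it is built.
Member 1: others sum to 69; max(0, 69 - 69) = 0.
Member 2: others sum to 72; max(0, 69 - 72) = 0.
Member 3: others sum to 60; max(0, 69 - 60) = 9.
Member 4: others sum to 81; max(0, 69 - 81) = 0.
Member 5: others sum to 66; max(0, 69 - 66) = 3.
Total collected = 0 + 0 + 9 + 0 + 3 = 12.

12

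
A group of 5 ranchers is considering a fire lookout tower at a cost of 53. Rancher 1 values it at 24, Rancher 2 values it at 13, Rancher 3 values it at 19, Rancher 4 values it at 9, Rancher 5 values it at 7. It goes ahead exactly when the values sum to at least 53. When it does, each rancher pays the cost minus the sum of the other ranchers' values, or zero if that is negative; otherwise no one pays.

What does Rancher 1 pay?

5

Total value 72 ≥ cost 53, so the project is built.
The other ranchers' values sum to 48.
Cost minus that sum is 53 - 48 = 5.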